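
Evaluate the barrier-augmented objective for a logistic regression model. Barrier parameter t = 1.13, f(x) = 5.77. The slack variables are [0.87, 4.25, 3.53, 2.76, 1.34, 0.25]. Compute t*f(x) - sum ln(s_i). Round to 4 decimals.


Step 1: Compute log-barrier.
ln values: [-0.1393, 1.4469, 1.2613, 1.0152, 0.2927, -1.3863]
phi = -(-0.1393 + 1.4469 + 1.2613 + 1.0152 + 0.2927 - 1.3863) = -2.4906
Step 2: Compute augmented objective.
t*f(x) = 1.13*5.77 = 6.5201
Total = 6.5201 - 2.4906 = 4.0295


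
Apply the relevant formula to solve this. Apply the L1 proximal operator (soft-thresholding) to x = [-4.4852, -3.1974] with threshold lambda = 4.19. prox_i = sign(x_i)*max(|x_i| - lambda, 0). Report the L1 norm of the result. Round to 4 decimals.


Soft-thresholding with lambda = 4.19:
prox(-4.4852) = sign(-4.4852)*max(|-4.4852| - 4.19, 0) = -0.2952
prox(-3.1974) = sign(-3.1974)*max(|-3.1974| - 4.19, 0) = 0.0
prox(x) = [-0.2952, 0.0]
||prox(x)||_1 = 0.2952 + 0.0 = 0.2952


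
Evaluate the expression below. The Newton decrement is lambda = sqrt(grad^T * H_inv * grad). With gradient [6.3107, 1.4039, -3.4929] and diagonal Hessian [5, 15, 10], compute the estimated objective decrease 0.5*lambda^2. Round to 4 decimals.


Step 1: H is diagonal, so H^(-1) * g = [1.2621, 0.0936, -0.3493].
Step 2: g^T H^(-1) g = sum_i g_i^2 / H_ii
  = (6.3107)^2/5 + (1.4039)^2/15 + (-3.4929)^2/10
  = 7.965 + 0.1314 + 1.22 = 9.3164
Step 3: Objective decrease = 0.5 * g^T H^(-1) g = 4.6582


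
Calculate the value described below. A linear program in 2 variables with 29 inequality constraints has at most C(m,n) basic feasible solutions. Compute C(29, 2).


Each vertex corresponds to some choice of n active constraints out of m, so the number of vertices is at most C(m, n) = m! / (n!(m-n)!).
m = 29, n = 2
Numerator: 29 * 28
Denominator: 2! = 2
C(29, 2) = 406


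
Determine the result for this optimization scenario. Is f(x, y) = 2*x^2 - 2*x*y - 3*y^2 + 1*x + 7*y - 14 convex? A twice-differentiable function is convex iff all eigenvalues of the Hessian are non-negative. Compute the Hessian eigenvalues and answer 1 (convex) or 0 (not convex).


The Hessian of f(x,y) = 2*x^2 - 2*x*y - 3*y^2 + 1*x + 7*y - 14 is:
H = [[4, -2], [-2, -6]]
Trace = 4 - 6 = -2
Determinant = 4*-6 - (-2)^2 = -28
Discriminant = (-2)^2 - 4*-28 = 116.0
Eigenvalues: lambda_1 = -6.3852, lambda_2 = 4.3852
The function is not convex.

0


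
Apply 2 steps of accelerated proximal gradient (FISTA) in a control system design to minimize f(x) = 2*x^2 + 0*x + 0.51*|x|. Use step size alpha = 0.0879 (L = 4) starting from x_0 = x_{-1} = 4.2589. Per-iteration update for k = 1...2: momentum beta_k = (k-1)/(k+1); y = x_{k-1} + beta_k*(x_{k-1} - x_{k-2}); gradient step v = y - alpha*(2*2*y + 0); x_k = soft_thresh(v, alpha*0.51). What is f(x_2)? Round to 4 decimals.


FISTA on f(x) = 2*x^2 + 0*x + 0.51*|x|
L = 4, alpha = 0.0879
Iteration 1: beta = 0.0, y = 4.2589 + 0.0*(4.2589 - 4.2589) = 4.2589
  grad(y) = 17.0356, v = y - alpha*grad = 2.7615
  prox(v) = soft_thresh(2.7615, 0.0448) = 2.7166
Iteration 2: beta = 0.3333, y = 2.7166 + 0.3333*(2.7166 - 4.2589) = 2.2026
  grad(y) = 8.8102, v = y - alpha*grad = 1.4281
  prox(v) = soft_thresh(1.4281, 0.0448) = 1.3833
f(x_2) = 2*1.3833^2 + 0*1.3833 + 0.51*|1.3833| = 4.5326


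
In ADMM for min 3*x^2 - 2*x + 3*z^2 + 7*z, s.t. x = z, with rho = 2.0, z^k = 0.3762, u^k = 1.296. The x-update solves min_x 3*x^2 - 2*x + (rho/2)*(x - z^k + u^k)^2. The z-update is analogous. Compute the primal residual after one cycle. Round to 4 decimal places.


ADMM iteration with rho = 2.0, z^k = 0.3762, u^k = 1.296
Step 1: x-update.
Minimize 3*x^2 - 2*x + (2.0/2)*(x - 0.3762 + 1.296)^2
FOC: (2*3 + 2.0)*x = 2 + 2.0*(0.3762 - 1.296)
x^{k+1} = 0.0201
Step 2: z-update.
Minimize 3*z^2 + 7*z + (2.0/2)*(0.0201 - z + 1.296)^2
FOC: (2*3 + 2.0)*z = -7 + 2.0*(0.0201 + 1.296)
z^{k+1} = -0.546
Step 3: u-update.
u^{k+1} = 1.296 + 0.0201 + 0.546 = 1.862
Step 4: Primal residual = |0.0201 + 0.546| = 0.566


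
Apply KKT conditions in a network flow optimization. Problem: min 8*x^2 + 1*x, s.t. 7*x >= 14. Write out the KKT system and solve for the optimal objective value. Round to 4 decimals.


Step 1: Try lambda = 0 (constraint inactive).
x_unc = -1/(2*8) = -0.0625
Check: 7*-0.0625 = -0.4375 < 14 -- violated!
Step 2: Constraint must be active: 7*x = 14
x* = 14/7 = 2.0
lambda = (2*8*2.0 + 1)/7 = 4.7143
Step 3: Compute optimal value.
f(x*) = 8*2.0^2 + 1*2.0 = 34.0


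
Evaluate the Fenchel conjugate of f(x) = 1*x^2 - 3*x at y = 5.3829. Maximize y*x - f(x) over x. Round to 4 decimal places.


f*(y) = sup_x {y*x - a*x^2 - b*x} = sup_x {(y-b)*x - a*x^2}
FOC: (y - b) - 2a*x = 0 => x* = (y - b)/(2a)
x* = (5.3829 + 3)/(2*1) = 4.1915
f*(5.3829) = (y-b)^2/(4a) = (5.3829 + 3)^2/(4*1)
= 70.273/4 = 17.5683


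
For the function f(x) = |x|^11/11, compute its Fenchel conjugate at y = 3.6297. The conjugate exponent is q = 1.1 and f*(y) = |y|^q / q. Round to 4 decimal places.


The conjugate exponent q satisfies 1/p + 1/q = 1.
p = 11, so q = 11/(11 - 1) = 1.1
|y|^q = 3.6297^1.1 = 4.1291
f*(3.6297) = 4.1291 / 1.1 = 3.7537


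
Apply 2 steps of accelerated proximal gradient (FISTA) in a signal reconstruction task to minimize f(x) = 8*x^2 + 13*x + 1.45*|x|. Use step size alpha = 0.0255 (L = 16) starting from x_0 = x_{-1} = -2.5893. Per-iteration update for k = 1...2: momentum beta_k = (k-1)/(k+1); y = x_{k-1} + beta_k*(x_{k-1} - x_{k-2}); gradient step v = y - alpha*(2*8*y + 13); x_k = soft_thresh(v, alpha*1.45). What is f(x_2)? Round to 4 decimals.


FISTA on f(x) = 8*x^2 + 13*x + 1.45*|x|
L = 16, alpha = 0.0255
Iteration 1: beta = 0.0, y = -2.5893 + 0.0*(-2.5893 + 2.5893) = -2.5893
  grad(y) = -28.4288, v = y - alpha*grad = -1.8644
  prox(v) = soft_thresh(-1.8644, 0.037) = -1.8274
Iteration 2: beta = 0.3333, y = -1.8274 + 0.3333*(-1.8274 + 2.5893) = -1.5734
  grad(y) = -12.1747, v = y - alpha*grad = -1.263
  prox(v) = soft_thresh(-1.263, 0.037) = -1.226
f(x_2) = 8*(-1.226)^2 + 13*(-1.226) + 1.45*|-1.226| = -2.1358


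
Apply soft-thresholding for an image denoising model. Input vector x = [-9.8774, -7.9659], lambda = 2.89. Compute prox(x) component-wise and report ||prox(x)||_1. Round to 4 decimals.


Soft-thresholding with lambda = 2.89:
prox(-9.8774) = sign(-9.8774)*max(|-9.8774| - 2.89, 0) = -6.9874
prox(-7.9659) = sign(-7.9659)*max(|-7.9659| - 2.89, 0) = -5.0759
prox(x) = [-6.9874, -5.0759]
||prox(x)||_1 = 6.9874 + 5.0759 = 12.0633


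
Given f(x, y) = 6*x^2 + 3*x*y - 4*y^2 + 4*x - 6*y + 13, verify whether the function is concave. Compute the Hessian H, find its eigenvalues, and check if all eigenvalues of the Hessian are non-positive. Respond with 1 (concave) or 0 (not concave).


The Hessian of f(x,y) = 6*x^2 + 3*x*y - 4*y^2 + 4*x - 6*y + 13 is:
H = [[12, 3], [3, -8]]
Trace = 12 - 8 = 4
Determinant = 12*-8 - (3)^2 = -105
Discriminant = (4)^2 - 4*-105 = 436.0
Eigenvalues: lambda_1 = -8.4403, lambda_2 = 12.4403
The function is not concave.

0


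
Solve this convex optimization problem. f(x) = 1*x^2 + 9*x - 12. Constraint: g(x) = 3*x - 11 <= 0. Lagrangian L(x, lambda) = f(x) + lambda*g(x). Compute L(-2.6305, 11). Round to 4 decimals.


Step 1: Evaluate f(x).
f(-2.6305) = 1*(-2.6305)^2 + 9*(-2.6305) - 12 = -28.755
Step 2: Evaluate g(x).
g(-2.6305) = 3*-2.6305 - 11 = -18.8915
Step 3: Compute Lagrangian.
L = -28.755 + 11*-18.8915 = -236.5615


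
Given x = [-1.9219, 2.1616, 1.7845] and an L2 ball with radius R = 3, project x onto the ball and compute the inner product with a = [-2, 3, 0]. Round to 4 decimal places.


Step 1: Compute ||x|| (intermediates to 6 decimals).
||x|| = sqrt((-1.9219)^2 + 2.1616^2 + 1.7845^2) = 3.398625
Step 2: Project.
Since ||x|| > R, scale = R/||x|| = 3/3.398625 = 0.88271, proj(x) = scale * x
proj(x) = [-1.69648, 1.908066, 1.575196]
Step 3: Dot product.
a^T * proj(x) = -2*(-1.69648) + 3*1.908066 + 0*1.575196 = 9.1172


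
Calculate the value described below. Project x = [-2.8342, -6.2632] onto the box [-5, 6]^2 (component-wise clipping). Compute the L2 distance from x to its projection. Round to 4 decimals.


Project each component onto [-5, 6].
clip(-2.8342) = -2.8342, clip(-6.2632) = -5.0
Projection = [-2.8342, -5.0]
Squared diffs: [0.0, 1.5957]
Distance = sqrt(1.5957) = 1.2632


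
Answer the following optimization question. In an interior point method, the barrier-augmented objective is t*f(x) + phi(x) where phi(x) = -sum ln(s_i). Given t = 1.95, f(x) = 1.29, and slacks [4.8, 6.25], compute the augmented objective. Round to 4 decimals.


Step 1: Compute log-barrier.
ln values: [1.5686, 1.8326]
phi = -(1.5686 + 1.8326) = -3.4012
Step 2: Compute augmented objective.
t*f(x) = 1.95*1.29 = 2.5155
Total = 2.5155 - 3.4012 = -0.8857


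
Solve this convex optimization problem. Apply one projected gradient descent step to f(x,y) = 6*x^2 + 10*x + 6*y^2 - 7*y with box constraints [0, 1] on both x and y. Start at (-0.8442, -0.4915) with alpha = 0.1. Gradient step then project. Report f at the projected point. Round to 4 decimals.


Step 1: Compute gradient at (-0.8442, -0.4915).
grad_x = 2*6*-0.8442 + 10 = -0.1304
grad_y = 2*6*-0.4915 - 7 = -12.898
Step 2: Gradient step.
x_raw = -0.8442 - 0.1*-0.1304 = -0.8312
y_raw = -0.4915 - 0.1*-12.898 = 0.7983
Step 3: Project onto [0, 1].
x_proj = clip(-0.8312) = 0.0
y_proj = clip(0.7983) = 0.7983
Step 4: Evaluate f.
f(0.0, 0.7983) = -1.7644


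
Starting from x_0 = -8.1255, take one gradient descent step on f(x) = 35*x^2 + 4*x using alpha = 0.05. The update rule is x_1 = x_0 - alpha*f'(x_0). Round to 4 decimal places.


We compute the gradient at x_0 and apply the update.
f'(x) = 70*x + 4
f'(-8.1255) = 70*-8.1255 + 4 = -564.785
x_1 = -8.1255 - 0.05*-564.785 = 20.1138


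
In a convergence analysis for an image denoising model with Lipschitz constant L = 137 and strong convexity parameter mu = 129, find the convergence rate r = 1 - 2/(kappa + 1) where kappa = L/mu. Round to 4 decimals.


Step 1: Compute the condition number.
kappa = L/mu = 137/129 = 1.062
Step 2: Compute the convergence rate.
r = 1 - 2/(kappa + 1) = 1 - 2*mu/(L + mu) = (L - mu)/(L + mu) = 8/266 = 0.0301


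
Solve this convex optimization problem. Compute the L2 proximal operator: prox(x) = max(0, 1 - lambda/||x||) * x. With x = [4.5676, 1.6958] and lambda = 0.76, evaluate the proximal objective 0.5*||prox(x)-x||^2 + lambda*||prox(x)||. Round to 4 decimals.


Step 1: Compute ||x||.
||x|| = 4.8722
Step 2: Compute scaling factor.
scale = max(0, 1 - 0.76/4.8722) = 0.844
Step 3: prox(x) = [3.8551, 1.4313]
||prox(x)|| = 4.1122
Step 4: Proximal objective.
0.5*||prox-x||^2 = 0.2888
lambda*||prox|| = 3.1253
Total = 3.4141


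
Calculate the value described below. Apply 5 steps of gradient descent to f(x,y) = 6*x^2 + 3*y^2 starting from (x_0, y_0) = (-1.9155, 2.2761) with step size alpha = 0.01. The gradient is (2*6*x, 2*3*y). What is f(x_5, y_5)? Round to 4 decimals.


Gradient descent on f(x,y) = 6*x^2 + 3*y^2.
Starting point: (-1.9155, 2.2761), alpha = 0.01
Step 1: grad_x = 2*6*-1.9155 = -22.986, grad_y = 2*3*2.2761 = 13.6566
  x_1 = -1.9155 - 0.01*-22.986 = -1.6856
  y_1 = 2.2761 - 0.01*13.6566 = 2.1395
Step 2: grad_x = 2*6*-1.6856 = -20.2277, grad_y = 2*3*2.1395 = 12.8372
  x_2 = -1.6856 - 0.01*-20.2277 = -1.4834
  y_2 = 2.1395 - 0.01*12.8372 = 2.0112
Step 3: grad_x = 2*6*-1.4834 = -17.8004, grad_y = 2*3*2.0112 = 12.067
  x_3 = -1.4834 - 0.01*-17.8004 = -1.3054
  y_3 = 2.0112 - 0.01*12.067 = 1.8905
Step 4: grad_x = 2*6*-1.3054 = -15.6643, grad_y = 2*3*1.8905 = 11.343
  x_4 = -1.3054 - 0.01*-15.6643 = -1.1487
  y_4 = 1.8905 - 0.01*11.343 = 1.7771
Step 5: grad_x = 2*6*-1.1487 = -13.7846, grad_y = 2*3*1.7771 = 10.6624
  x_5 = -1.1487 - 0.01*-13.7846 = -1.0109
  y_5 = 1.7771 - 0.01*10.6624 = 1.6704
f(-1.0109, 1.6704) = 6*(-1.0109)^2 + 3*1.6704^2 = 14.5023


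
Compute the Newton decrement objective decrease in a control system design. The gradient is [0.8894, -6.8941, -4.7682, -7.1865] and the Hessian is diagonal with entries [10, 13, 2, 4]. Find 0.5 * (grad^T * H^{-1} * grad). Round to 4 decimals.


Step 1: H is diagonal, so H^(-1) * g = [0.0889, -0.5303, -2.3841, -1.7966].
Step 2: g^T H^(-1) g = sum_i g_i^2 / H_ii
  = (0.8894)^2/10 + (-6.8941)^2/13 + (-4.7682)^2/2 + (-7.1865)^2/4
  = 0.0791 + 3.656 + 11.3679 + 12.9114 = 28.0145
Step 3: Objective decrease = 0.5 * g^T H^(-1) g = 14.0072


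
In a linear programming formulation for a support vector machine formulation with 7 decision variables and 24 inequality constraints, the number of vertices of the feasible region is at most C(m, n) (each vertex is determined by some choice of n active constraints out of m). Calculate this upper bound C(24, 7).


Each vertex corresponds to some choice of n active constraints out of m, so the number of vertices is at most C(m, n) = m! / (n!(m-n)!).
m = 24, n = 7
Numerator: 24 * 23 * 22 * 21 * 20 * 19 * 18
Denominator: 7! = 5040
C(24, 7) = 346104


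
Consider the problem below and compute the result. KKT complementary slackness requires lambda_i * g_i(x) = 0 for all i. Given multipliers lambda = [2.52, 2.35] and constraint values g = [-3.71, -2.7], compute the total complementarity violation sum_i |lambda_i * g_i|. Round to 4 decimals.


KKT complementary slackness check:
lambda_1 * g_1 = 2.52 * -3.71 = -9.3492
lambda_2 * g_2 = 2.35 * -2.7 = -6.345
Total violation = 9.3492 + 6.345 = 15.6942


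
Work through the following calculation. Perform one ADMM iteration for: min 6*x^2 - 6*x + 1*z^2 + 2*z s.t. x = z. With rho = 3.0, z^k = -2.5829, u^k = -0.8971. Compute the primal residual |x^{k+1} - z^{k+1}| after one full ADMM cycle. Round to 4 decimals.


ADMM iteration with rho = 3.0, z^k = -2.5829, u^k = -0.8971
Step 1: x-update.
Minimize 6*x^2 - 6*x + (3.0/2)*(x + 2.5829 - 0.8971)^2
FOC: (2*6 + 3.0)*x = 6 + 3.0*(-2.5829 + 0.8971)
x^{k+1} = 0.0628
Step 2: z-update.
Minimize 1*z^2 + 2*z + (3.0/2)*(0.0628 - z - 0.8971)^2
FOC: (2*1 + 3.0)*z = -2 + 3.0*(0.0628 - 0.8971)
z^{k+1} = -0.9006
Step 3: u-update.
u^{k+1} = -0.8971 + 0.0628 + 0.9006 = 0.0663
Step 4: Primal residual = |0.0628 + 0.9006| = 0.9634


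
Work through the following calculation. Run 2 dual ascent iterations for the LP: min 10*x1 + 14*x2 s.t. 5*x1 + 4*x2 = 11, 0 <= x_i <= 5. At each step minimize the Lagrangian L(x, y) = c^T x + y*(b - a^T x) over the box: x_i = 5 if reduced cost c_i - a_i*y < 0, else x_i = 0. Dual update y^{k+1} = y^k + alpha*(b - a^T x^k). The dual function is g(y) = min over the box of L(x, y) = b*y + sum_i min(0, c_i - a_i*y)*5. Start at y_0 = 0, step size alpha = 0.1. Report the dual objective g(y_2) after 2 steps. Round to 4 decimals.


Dual ascent for LP: min 10*x1 + 14*x2, 5*x1 + 4*x2 = 11, 0 <= x_i <= 5
Step 1: y^k = 0.0, reduced costs: (10.0, 14.0)
  x^k = (0.0, 0.0), subgradient = b - a^T x = 11.0
  y^{k+1} = 0.0 + 0.1*11.0 = 1.1
Step 2: y^k = 1.1, reduced costs: (4.5, 9.6)
  x^k = (0.0, 0.0), subgradient = b - a^T x = 11.0
  y^{k+1} = 1.1 + 0.1*11.0 = 2.2
Dual objective at y_2 = 2.2: reduced costs (-1.0, 5.2), box minimizer x = (5.0, 0.0)
g(y_2) = b*y + (c1 - a1*y)*x1 + (c2 - a2*y)*x2 = 11*2.2 + (-1.0)*5.0 + 5.2*0.0 = 24.2 - 5.0 + 0.0 = 19.2


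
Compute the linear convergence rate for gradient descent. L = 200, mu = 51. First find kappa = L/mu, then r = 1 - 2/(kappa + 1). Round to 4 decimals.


Step 1: Compute the condition number.
kappa = L/mu = 200/51 = 3.9216
Step 2: Compute the convergence rate.
r = 1 - 2/(kappa + 1) = 1 - 2*mu/(L + mu) = (L - mu)/(L + mu) = 149/251 = 0.5936


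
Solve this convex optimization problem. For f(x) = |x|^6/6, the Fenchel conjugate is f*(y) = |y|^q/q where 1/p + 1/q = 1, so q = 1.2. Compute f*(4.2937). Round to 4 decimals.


The conjugate exponent q satisfies 1/p + 1/q = 1.
p = 6, so q = 6/(6 - 1) = 1.2
|y|^q = 4.2937^1.2 = 5.7464
f*(4.2937) = 5.7464 / 1.2 = 4.7887


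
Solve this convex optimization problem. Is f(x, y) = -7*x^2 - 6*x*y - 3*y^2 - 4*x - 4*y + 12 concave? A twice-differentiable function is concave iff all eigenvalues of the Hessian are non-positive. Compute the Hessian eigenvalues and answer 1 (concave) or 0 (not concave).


The Hessian of f(x,y) = -7*x^2 - 6*x*y - 3*y^2 - 4*x - 4*y + 12 is:
H = [[-14, -6], [-6, -6]]
Trace = -14 - 6 = -20
Determinant = -14*-6 - (-6)^2 = 48
Discriminant = (-20)^2 - 4*48 = 208.0
Eigenvalues: lambda_1 = -17.2111, lambda_2 = -2.7889
The function is concave.

1


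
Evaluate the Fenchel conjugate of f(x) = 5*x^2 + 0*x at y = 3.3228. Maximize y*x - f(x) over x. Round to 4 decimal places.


f*(y) = sup_x {y*x - a*x^2 - b*x} = sup_x {(y-b)*x - a*x^2}
FOC: (y - b) - 2a*x = 0 => x* = (y - b)/(2a)
x* = (3.3228 - 0)/(2*5) = 0.3323
f*(3.3228) = (y-b)^2/(4a) = (3.3228 - 0)^2/(4*5)
= 11.041/20 = 0.552


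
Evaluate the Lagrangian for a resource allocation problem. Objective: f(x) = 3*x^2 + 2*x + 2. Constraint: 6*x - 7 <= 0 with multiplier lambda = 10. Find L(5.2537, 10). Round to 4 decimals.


Step 1: Evaluate f(x).
f(5.2537) = 3*5.2537^2 + 2*5.2537 + 2 = 95.3115
Step 2: Evaluate g(x).
g(5.2537) = 6*5.2537 - 7 = 24.5222
Step 3: Compute Lagrangian.
L = 95.3115 + 10*24.5222 = 340.5335


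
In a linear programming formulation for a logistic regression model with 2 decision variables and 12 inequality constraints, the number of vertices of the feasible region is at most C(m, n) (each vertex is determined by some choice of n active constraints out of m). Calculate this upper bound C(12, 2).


Each vertex corresponds to some choice of n active constraints out of m, so the number of vertices is at most C(m, n) = m! / (n!(m-n)!).
m = 12, n = 2
Numerator: 12 * 11
Denominator: 2! = 2
C(12, 2) = 66


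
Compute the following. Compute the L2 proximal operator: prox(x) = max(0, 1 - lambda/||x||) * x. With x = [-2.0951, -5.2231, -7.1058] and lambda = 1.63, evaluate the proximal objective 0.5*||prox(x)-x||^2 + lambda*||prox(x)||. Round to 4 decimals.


Step 1: Compute ||x||.
||x|| = 9.0644
Step 2: Compute scaling factor.
scale = max(0, 1 - 1.63/9.0644) = 0.8202
Step 3: prox(x) = [-1.7183, -4.2839, -5.828]
||prox(x)|| = 7.4344
Step 4: Proximal objective.
0.5*||prox-x||^2 = 1.3285
lambda*||prox|| = 12.1181
Total = 13.4465


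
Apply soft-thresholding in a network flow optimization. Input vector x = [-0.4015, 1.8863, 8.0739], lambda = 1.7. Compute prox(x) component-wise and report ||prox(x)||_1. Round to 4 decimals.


Soft-thresholding with lambda = 1.7:
prox(-0.4015) = sign(-0.4015)*max(|-0.4015| - 1.7, 0) = 0.0
prox(1.8863) = sign(1.8863)*max(|1.8863| - 1.7, 0) = 0.1863
prox(8.0739) = sign(8.0739)*max(|8.0739| - 1.7, 0) = 6.3739
prox(x) = [0.0, 0.1863, 6.3739]
||prox(x)||_1 = 0.0 + 0.1863 + 6.3739 = 6.5602


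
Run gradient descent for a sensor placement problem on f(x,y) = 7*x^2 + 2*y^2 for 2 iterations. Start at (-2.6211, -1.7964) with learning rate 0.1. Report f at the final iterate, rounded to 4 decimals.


Gradient descent on f(x,y) = 7*x^2 + 2*y^2.
Starting point: (-2.6211, -1.7964), alpha = 0.1
Step 1: grad_x = 2*7*-2.6211 = -36.6954, grad_y = 2*2*-1.7964 = -7.1856
  x_1 = -2.6211 - 0.1*-36.6954 = 1.0484
  y_1 = -1.7964 - 0.1*-7.1856 = -1.0778
Step 2: grad_x = 2*7*1.0484 = 14.6782, grad_y = 2*2*-1.0778 = -4.3114
  x_2 = 1.0484 - 0.1*14.6782 = -0.4194
  y_2 = -1.0778 - 0.1*-4.3114 = -0.6467
f(-0.4194, -0.6467) = 7*(-0.4194)^2 + 2*(-0.6467)^2 = 2.0676


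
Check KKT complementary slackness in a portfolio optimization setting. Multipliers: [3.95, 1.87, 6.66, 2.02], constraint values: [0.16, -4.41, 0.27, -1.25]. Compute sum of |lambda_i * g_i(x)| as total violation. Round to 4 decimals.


KKT complementary slackness check:
lambda_1 * g_1 = 3.95 * 0.16 = 0.632
lambda_2 * g_2 = 1.87 * -4.41 = -8.2467
lambda_3 * g_3 = 6.66 * 0.27 = 1.7982
lambda_4 * g_4 = 2.02 * -1.25 = -2.525
Total violation = 0.632 + 8.2467 + 1.7982 + 2.525 = 13.2019


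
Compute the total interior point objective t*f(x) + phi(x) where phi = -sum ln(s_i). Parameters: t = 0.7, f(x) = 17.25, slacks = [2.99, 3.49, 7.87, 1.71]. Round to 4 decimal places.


Step 1: Compute log-barrier.
ln values: [1.0953, 1.2499, 2.0631, 0.5365]
phi = -(1.0953 + 1.2499 + 2.0631 + 0.5365) = -4.9447
Step 2: Compute augmented objective.
t*f(x) = 0.7*17.25 = 12.075
Total = 12.075 - 4.9447 = 7.1303


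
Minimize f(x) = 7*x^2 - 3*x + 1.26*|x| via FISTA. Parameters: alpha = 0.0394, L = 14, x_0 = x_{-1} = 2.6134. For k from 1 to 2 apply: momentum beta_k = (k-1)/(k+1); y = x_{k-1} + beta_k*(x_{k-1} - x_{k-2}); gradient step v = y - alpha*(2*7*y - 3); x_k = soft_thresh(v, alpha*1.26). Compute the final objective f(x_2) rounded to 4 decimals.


FISTA on f(x) = 7*x^2 - 3*x + 1.26*|x|
L = 14, alpha = 0.0394
Iteration 1: beta = 0.0, y = 2.6134 + 0.0*(2.6134 - 2.6134) = 2.6134
  grad(y) = 33.5876, v = y - alpha*grad = 1.29
  prox(v) = soft_thresh(1.29, 0.0496) = 1.2404
Iteration 2: beta = 0.3333, y = 1.2404 + 0.3333*(1.2404 - 2.6134) = 0.7827
  grad(y) = 7.9584, v = y - alpha*grad = 0.4692
  prox(v) = soft_thresh(0.4692, 0.0496) = 0.4195
f(x_2) = 7*0.4195^2 - 3*0.4195 + 1.26*|0.4195| = 0.5021


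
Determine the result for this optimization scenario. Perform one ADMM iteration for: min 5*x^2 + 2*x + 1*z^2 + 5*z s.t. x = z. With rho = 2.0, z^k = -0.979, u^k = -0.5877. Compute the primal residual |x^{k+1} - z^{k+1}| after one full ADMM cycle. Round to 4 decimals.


ADMM iteration with rho = 2.0, z^k = -0.979, u^k = -0.5877
Step 1: x-update.
Minimize 5*x^2 + 2*x + (2.0/2)*(x + 0.979 - 0.5877)^2
FOC: (2*5 + 2.0)*x = -2 + 2.0*(-0.979 + 0.5877)
x^{k+1} = -0.2319
Step 2: z-update.
Minimize 1*z^2 + 5*z + (2.0/2)*(-0.2319 - z - 0.5877)^2
FOC: (2*1 + 2.0)*z = -5 + 2.0*(-0.2319 - 0.5877)
z^{k+1} = -1.6598
Step 3: u-update.
u^{k+1} = -0.5877 - 0.2319 + 1.6598 = 0.8402
Step 4: Primal residual = |-0.2319 + 1.6598| = 1.4279


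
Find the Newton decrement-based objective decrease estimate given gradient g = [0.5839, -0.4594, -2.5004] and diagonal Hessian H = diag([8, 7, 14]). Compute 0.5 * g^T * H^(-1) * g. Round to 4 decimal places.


Step 1: H is diagonal, so H^(-1) * g = [0.073, -0.0656, -0.1786].
Step 2: g^T H^(-1) g = sum_i g_i^2 / H_ii
  = (0.5839)^2/8 + (-0.4594)^2/7 + (-2.5004)^2/14
  = 0.0426 + 0.0301 + 0.4466 = 0.5193
Step 3: Objective decrease = 0.5 * g^T H^(-1) g = 0.2597


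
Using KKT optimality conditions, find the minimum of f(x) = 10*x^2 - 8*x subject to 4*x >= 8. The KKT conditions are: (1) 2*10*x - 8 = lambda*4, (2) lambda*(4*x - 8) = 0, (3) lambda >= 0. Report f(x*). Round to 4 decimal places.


Step 1: Try lambda = 0 (constraint inactive).
x_unc = 8/(2*10) = 0.4
Check: 4*0.4 = 1.6 < 8 -- violated!
Step 2: Constraint must be active: 4*x = 8
x* = 8/4 = 2.0
lambda = (2*10*2.0 - 8)/4 = 8.0
Step 3: Compute optimal value.
f(x*) = 10*2.0^2 - 8*2.0 = 24.0


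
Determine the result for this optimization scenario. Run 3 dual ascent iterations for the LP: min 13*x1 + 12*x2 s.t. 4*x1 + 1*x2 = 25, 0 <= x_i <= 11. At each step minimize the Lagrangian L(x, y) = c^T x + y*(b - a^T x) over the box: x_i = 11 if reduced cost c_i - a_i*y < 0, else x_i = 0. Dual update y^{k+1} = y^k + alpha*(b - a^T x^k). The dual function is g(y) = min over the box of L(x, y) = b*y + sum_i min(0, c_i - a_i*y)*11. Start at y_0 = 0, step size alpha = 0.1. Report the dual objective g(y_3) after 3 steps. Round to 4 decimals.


Dual ascent for LP: min 13*x1 + 12*x2, 4*x1 + 1*x2 = 25, 0 <= x_i <= 11
Step 1: y^k = 0.0, reduced costs: (13.0, 12.0)
  x^k = (0.0, 0.0), subgradient = b - a^T x = 25.0
  y^{k+1} = 0.0 + 0.1*25.0 = 2.5
Step 2: y^k = 2.5, reduced costs: (3.0, 9.5)
  x^k = (0.0, 0.0), subgradient = b - a^T x = 25.0
  y^{k+1} = 2.5 + 0.1*25.0 = 5.0
Step 3: y^k = 5.0, reduced costs: (-7.0, 7.0)
  x^k = (11.0, 0.0), subgradient = b - a^T x = -19.0
  y^{k+1} = 5.0 + 0.1*-19.0 = 3.1
Dual objective at y_3 = 3.1: reduced costs (0.6, 8.9), box minimizer x = (0.0, 0.0)
g(y_3) = b*y + (c1 - a1*y)*x1 + (c2 - a2*y)*x2 = 25*3.1 + 0.6*0.0 + 8.9*0.0 = 77.5 + 0.0 + 0.0 = 77.5


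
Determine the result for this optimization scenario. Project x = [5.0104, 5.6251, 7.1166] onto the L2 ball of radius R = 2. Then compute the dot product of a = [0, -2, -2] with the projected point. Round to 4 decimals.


Step 1: Compute ||x|| (intermediates to 6 decimals).
||x|| = sqrt(5.0104^2 + 5.6251^2 + 7.1166^2) = 10.363004
Step 2: Project.
Since ||x|| > R, scale = R/||x|| = 2/10.363004 = 0.192994, proj(x) = scale * x
proj(x) = [0.966977, 1.085611, 1.373461]
Step 3: Dot product.
a^T * proj(x) = 0*0.966977 - 2*1.085611 - 2*1.373461 = -4.9181


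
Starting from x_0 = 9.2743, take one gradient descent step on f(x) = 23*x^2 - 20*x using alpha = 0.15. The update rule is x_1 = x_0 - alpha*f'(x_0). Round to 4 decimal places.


We compute the gradient at x_0 and apply the update.
f'(x) = 46*x - 20
f'(9.2743) = 46*9.2743 - 20 = 406.6178
x_1 = 9.2743 - 0.15*406.6178 = -51.7184


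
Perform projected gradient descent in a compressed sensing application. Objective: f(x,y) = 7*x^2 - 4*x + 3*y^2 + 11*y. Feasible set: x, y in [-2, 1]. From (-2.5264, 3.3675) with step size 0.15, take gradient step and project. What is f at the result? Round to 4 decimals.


Step 1: Compute gradient at (-2.5264, 3.3675).
grad_x = 2*7*-2.5264 - 4 = -39.3696
grad_y = 2*3*3.3675 + 11 = 31.205
Step 2: Gradient step.
x_raw = -2.5264 - 0.15*-39.3696 = 3.379
y_raw = 3.3675 - 0.15*31.205 = -1.3133
Step 3: Project onto [-2, 1].
x_proj = clip(3.379) = 1.0
y_proj = clip(-1.3133) = -1.3133
Step 4: Evaluate f.
f(1.0, -1.3133) = -6.2719


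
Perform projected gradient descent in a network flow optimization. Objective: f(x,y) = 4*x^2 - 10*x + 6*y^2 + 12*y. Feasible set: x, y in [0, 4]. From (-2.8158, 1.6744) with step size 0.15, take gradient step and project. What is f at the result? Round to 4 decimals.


Step 1: Compute gradient at (-2.8158, 1.6744).
grad_x = 2*4*-2.8158 - 10 = -32.5264
grad_y = 2*6*1.6744 + 12 = 32.0928
Step 2: Gradient step.
x_raw = -2.8158 - 0.15*-32.5264 = 2.0632
y_raw = 1.6744 - 0.15*32.0928 = -3.1395
Step 3: Project onto [0, 4].
x_proj = clip(2.0632) = 2.0632
y_proj = clip(-3.1395) = 0.0
Step 4: Evaluate f.
f(2.0632, 0.0) = -3.6051


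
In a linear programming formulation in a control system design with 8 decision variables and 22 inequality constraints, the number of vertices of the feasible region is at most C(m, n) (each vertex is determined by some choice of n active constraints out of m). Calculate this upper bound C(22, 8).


Each vertex corresponds to some choice of n active constraints out of m, so the number of vertices is at most C(m, n) = m! / (n!(m-n)!).
m = 22, n = 8
Numerator: 22 * 21 * 20 * 19 * 18 * 17 * 16 * 15
Denominator: 8! = 40320
C(22, 8) = 319770


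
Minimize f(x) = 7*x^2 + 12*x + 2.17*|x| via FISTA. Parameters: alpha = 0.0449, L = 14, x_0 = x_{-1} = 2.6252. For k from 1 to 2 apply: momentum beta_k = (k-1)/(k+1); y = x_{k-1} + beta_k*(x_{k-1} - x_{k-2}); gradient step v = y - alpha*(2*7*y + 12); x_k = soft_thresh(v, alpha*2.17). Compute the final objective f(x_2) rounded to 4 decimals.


FISTA on f(x) = 7*x^2 + 12*x + 2.17*|x|
L = 14, alpha = 0.0449
Iteration 1: beta = 0.0, y = 2.6252 + 0.0*(2.6252 - 2.6252) = 2.6252
  grad(y) = 48.7528, v = y - alpha*grad = 0.4362
  prox(v) = soft_thresh(0.4362, 0.0974) = 0.3388
Iteration 2: beta = 0.3333, y = 0.3388 + 0.3333*(0.3388 - 2.6252) = -0.4234
  grad(y) = 6.0727, v = y - alpha*grad = -0.696
  prox(v) = soft_thresh(-0.696, 0.0974) = -0.5986
f(x_2) = 7*(-0.5986)^2 + 12*(-0.5986) + 2.17*|-0.5986| = -3.376


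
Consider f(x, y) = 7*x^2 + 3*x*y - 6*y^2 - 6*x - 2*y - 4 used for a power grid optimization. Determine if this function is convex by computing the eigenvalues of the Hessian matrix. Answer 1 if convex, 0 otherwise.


The Hessian of f(x,y) = 7*x^2 + 3*x*y - 6*y^2 - 6*x - 2*y - 4 is:
H = [[14, 3], [3, -12]]
Trace = 14 - 12 = 2
Determinant = 14*-12 - (3)^2 = -177
Discriminant = (2)^2 - 4*-177 = 712.0
Eigenvalues: lambda_1 = -12.3417, lambda_2 = 14.3417
The function is not convex.

0


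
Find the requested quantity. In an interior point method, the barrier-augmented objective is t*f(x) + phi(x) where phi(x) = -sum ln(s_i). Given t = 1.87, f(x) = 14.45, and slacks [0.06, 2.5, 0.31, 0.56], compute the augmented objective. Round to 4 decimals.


Step 1: Compute log-barrier.
ln values: [-2.8134, 0.9163, -1.1712, -0.5798]
phi = -(-2.8134 + 0.9163 - 1.1712 - 0.5798) = 3.6481
Step 2: Compute augmented objective.
t*f(x) = 1.87*14.45 = 27.0215
Total = 27.0215 + 3.6481 = 30.6696


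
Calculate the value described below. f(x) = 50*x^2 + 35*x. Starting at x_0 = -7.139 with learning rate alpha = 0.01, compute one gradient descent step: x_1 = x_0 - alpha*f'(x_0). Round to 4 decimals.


We compute the gradient at x_0 and apply the update.
f'(x) = 100*x + 35
f'(-7.139) = 100*-7.139 + 35 = -678.9
x_1 = -7.139 - 0.01*-678.9 = -0.35


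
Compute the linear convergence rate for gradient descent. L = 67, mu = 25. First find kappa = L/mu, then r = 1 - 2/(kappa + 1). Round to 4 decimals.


Step 1: Compute the condition number.
kappa = L/mu = 67/25 = 2.68
Step 2: Compute the convergence rate.
r = 1 - 2/(kappa + 1) = 1 - 2*mu/(L + mu) = (L - mu)/(L + mu) = 42/92 = 0.4565


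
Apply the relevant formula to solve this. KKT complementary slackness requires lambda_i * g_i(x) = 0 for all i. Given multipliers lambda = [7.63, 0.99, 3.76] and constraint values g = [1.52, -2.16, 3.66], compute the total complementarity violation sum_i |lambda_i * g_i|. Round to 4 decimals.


KKT complementary slackness check:
lambda_1 * g_1 = 7.63 * 1.52 = 11.5976
lambda_2 * g_2 = 0.99 * -2.16 = -2.1384
lambda_3 * g_3 = 3.76 * 3.66 = 13.7616
Total violation = 11.5976 + 2.1384 + 13.7616 = 27.4976


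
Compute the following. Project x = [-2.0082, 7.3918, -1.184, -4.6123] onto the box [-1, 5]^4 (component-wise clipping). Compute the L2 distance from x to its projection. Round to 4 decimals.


Project each component onto [-1, 5].
clip(-2.0082) = -1.0, clip(7.3918) = 5.0, clip(-1.184) = -1.0, clip(-4.6123) = -1.0
Projection = [-1.0, 5.0, -1.0, -1.0]
Squared diffs: [1.0165, 5.7207, 0.0339, 13.0487]
Distance = sqrt(19.8198) = 4.4519


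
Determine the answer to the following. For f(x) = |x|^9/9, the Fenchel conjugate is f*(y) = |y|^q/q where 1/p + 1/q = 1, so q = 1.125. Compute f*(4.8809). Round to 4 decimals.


The conjugate exponent q satisfies 1/p + 1/q = 1.
p = 9, so q = 9/(9 - 1) = 1.125
|y|^q = 4.8809^1.125 = 5.9506
f*(4.8809) = 5.9506 / 1.125 = 5.2894


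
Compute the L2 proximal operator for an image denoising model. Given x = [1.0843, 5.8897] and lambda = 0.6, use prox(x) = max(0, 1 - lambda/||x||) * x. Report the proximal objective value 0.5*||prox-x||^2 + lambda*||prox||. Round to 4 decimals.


Step 1: Compute ||x||.
||x|| = 5.9887
Step 2: Compute scaling factor.
scale = max(0, 1 - 0.6/5.9887) = 0.8998
Step 3: prox(x) = [0.9757, 5.2996]
||prox(x)|| = 5.3887
Step 4: Proximal objective.
0.5*||prox-x||^2 = 0.18
lambda*||prox|| = 3.2332
Total = 3.4132


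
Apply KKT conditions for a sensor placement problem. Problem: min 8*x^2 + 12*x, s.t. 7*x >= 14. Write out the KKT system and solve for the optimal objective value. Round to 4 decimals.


Step 1: Try lambda = 0 (constraint inactive).
x_unc = -12/(2*8) = -0.75
Check: 7*-0.75 = -5.25 < 14 -- violated!
Step 2: Constraint must be active: 7*x = 14
x* = 14/7 = 2.0
lambda = (2*8*2.0 + 12)/7 = 6.2857
Step 3: Compute optimal value.
f(x*) = 8*2.0^2 + 12*2.0 = 56.0


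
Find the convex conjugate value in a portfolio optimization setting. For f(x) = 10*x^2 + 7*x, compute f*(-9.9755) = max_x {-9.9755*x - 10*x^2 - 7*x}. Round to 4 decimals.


f*(y) = sup_x {y*x - a*x^2 - b*x} = sup_x {(y-b)*x - a*x^2}
FOC: (y - b) - 2a*x = 0 => x* = (y - b)/(2a)
x* = (-9.9755 - 7)/(2*10) = -0.8488
f*(-9.9755) = (y-b)^2/(4a) = (-9.9755 - 7)^2/(4*10)
= 288.1676/40 = 7.2042


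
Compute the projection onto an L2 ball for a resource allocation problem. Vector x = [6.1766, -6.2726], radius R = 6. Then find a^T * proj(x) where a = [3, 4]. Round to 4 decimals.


Step 1: Compute ||x|| (intermediates to 6 decimals).
||x|| = sqrt(6.1766^2 + (-6.2726)^2) = 8.803175
Step 2: Project.
Since ||x|| > R, scale = R/||x|| = 6/8.803175 = 0.681572, proj(x) = scale * x
proj(x) = [4.209798, -4.275229]
Step 3: Dot product.
a^T * proj(x) = 3*4.209798 + 4*(-4.275229) = -4.4715


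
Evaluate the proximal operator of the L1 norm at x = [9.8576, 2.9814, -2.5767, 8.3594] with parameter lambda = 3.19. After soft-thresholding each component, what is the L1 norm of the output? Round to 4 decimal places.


Soft-thresholding with lambda = 3.19:
prox(9.8576) = sign(9.8576)*max(|9.8576| - 3.19, 0) = 6.6676
prox(2.9814) = sign(2.9814)*max(|2.9814| - 3.19, 0) = 0.0
prox(-2.5767) = sign(-2.5767)*max(|-2.5767| - 3.19, 0) = 0.0
prox(8.3594) = sign(8.3594)*max(|8.3594| - 3.19, 0) = 5.1694
prox(x) = [6.6676, 0.0, 0.0, 5.1694]
||prox(x)||_1 = 6.6676 + 0.0 + 0.0 + 5.1694 = 11.837


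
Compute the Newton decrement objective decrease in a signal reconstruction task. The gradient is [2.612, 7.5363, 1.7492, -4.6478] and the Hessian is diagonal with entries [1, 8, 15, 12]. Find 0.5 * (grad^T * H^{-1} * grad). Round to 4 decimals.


Step 1: H is diagonal, so H^(-1) * g = [2.612, 0.942, 0.1166, -0.3873].
Step 2: g^T H^(-1) g = sum_i g_i^2 / H_ii
  = (2.612)^2/1 + (7.5363)^2/8 + (1.7492)^2/15 + (-4.6478)^2/12
  = 6.8225 + 7.0995 + 0.204 + 1.8002 = 15.9262
Step 3: Objective decrease = 0.5 * g^T H^(-1) g = 7.9631


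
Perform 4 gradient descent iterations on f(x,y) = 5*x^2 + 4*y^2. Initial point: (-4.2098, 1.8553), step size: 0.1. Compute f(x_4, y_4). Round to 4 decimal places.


Gradient descent on f(x,y) = 5*x^2 + 4*y^2.
Starting point: (-4.2098, 1.8553), alpha = 0.1
Step 1: grad_x = 2*5*-4.2098 = -42.098, grad_y = 2*4*1.8553 = 14.8424
  x_1 = -4.2098 - 0.1*-42.098 = 0.0
  y_1 = 1.8553 - 0.1*14.8424 = 0.3711
Step 2: grad_x = 2*5*0.0 = 0.0, grad_y = 2*4*0.3711 = 2.9685
  x_2 = 0.0 - 0.1*0.0 = 0.0
  y_2 = 0.3711 - 0.1*2.9685 = 0.0742
Step 3: grad_x = 2*5*0.0 = 0.0, grad_y = 2*4*0.0742 = 0.5937
  x_3 = 0.0 - 0.1*0.0 = 0.0
  y_3 = 0.0742 - 0.1*0.5937 = 0.0148
Step 4: grad_x = 2*5*0.0 = 0.0, grad_y = 2*4*0.0148 = 0.1187
  x_4 = 0.0 - 0.1*0.0 = 0.0
  y_4 = 0.0148 - 0.1*0.1187 = 0.003
f(0.0, 0.003) = 5*0.0^2 + 4*0.003^2 = 0.0


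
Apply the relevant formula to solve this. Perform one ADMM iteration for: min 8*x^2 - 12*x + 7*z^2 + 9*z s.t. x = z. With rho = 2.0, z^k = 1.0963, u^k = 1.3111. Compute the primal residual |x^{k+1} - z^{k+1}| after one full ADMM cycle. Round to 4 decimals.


ADMM iteration with rho = 2.0, z^k = 1.0963, u^k = 1.3111
Step 1: x-update.
Minimize 8*x^2 - 12*x + (2.0/2)*(x - 1.0963 + 1.3111)^2
FOC: (2*8 + 2.0)*x = 12 + 2.0*(1.0963 - 1.3111)
x^{k+1} = 0.6428
Step 2: z-update.
Minimize 7*z^2 + 9*z + (2.0/2)*(0.6428 - z + 1.3111)^2
FOC: (2*7 + 2.0)*z = -9 + 2.0*(0.6428 + 1.3111)
z^{k+1} = -0.3183
Step 3: u-update.
u^{k+1} = 1.3111 + 0.6428 + 0.3183 = 2.2722
Step 4: Primal residual = |0.6428 + 0.3183| = 0.9611


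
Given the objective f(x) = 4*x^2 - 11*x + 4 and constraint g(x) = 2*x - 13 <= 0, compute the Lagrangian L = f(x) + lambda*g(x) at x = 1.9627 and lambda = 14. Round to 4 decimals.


Step 1: Evaluate f(x).
f(1.9627) = 4*1.9627^2 - 11*1.9627 + 4 = -2.1809
Step 2: Evaluate g(x).
g(1.9627) = 2*1.9627 - 13 = -9.0746
Step 3: Compute Lagrangian.
L = -2.1809 + 14*-9.0746 = -129.2253


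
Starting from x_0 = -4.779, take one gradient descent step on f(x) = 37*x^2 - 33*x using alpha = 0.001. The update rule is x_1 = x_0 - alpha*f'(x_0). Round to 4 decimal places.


We compute the gradient at x_0 and apply the update.
f'(x) = 74*x - 33
f'(-4.779) = 74*-4.779 - 33 = -386.646
x_1 = -4.779 - 0.001*-386.646 = -4.3924


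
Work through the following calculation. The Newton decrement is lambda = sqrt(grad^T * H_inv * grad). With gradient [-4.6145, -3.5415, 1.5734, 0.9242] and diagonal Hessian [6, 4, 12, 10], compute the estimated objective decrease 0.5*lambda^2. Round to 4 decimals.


Step 1: H is diagonal, so H^(-1) * g = [-0.7691, -0.8854, 0.1311, 0.0924].
Step 2: g^T H^(-1) g = sum_i g_i^2 / H_ii
  = (-4.6145)^2/6 + (-3.5415)^2/4 + (1.5734)^2/12 + (0.9242)^2/10
  = 3.5489 + 3.1356 + 0.2063 + 0.0854 = 6.9762
Step 3: Objective decrease = 0.5 * g^T H^(-1) g = 3.4881


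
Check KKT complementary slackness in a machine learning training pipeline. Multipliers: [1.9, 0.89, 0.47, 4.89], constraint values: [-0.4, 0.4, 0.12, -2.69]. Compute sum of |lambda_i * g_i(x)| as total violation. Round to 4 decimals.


KKT complementary slackness check:
lambda_1 * g_1 = 1.9 * -0.4 = -0.76
lambda_2 * g_2 = 0.89 * 0.4 = 0.356
lambda_3 * g_3 = 0.47 * 0.12 = 0.0564
lambda_4 * g_4 = 4.89 * -2.69 = -13.1541
Total violation = 0.76 + 0.356 + 0.0564 + 13.1541 = 14.3265


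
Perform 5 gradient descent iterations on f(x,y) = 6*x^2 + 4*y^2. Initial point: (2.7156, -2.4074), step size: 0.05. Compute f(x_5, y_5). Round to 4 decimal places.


Gradient descent on f(x,y) = 6*x^2 + 4*y^2.
Starting point: (2.7156, -2.4074), alpha = 0.05
Step 1: grad_x = 2*6*2.7156 = 32.5872, grad_y = 2*4*-2.4074 = -19.2592
  x_1 = 2.7156 - 0.05*32.5872 = 1.0862
  y_1 = -2.4074 - 0.05*-19.2592 = -1.4444
Step 2: grad_x = 2*6*1.0862 = 13.0349, grad_y = 2*4*-1.4444 = -11.5555
  x_2 = 1.0862 - 0.05*13.0349 = 0.4345
  y_2 = -1.4444 - 0.05*-11.5555 = -0.8667
Step 3: grad_x = 2*6*0.4345 = 5.214, grad_y = 2*4*-0.8667 = -6.9333
  x_3 = 0.4345 - 0.05*5.214 = 0.1738
  y_3 = -0.8667 - 0.05*-6.9333 = -0.52
Step 4: grad_x = 2*6*0.1738 = 2.0856, grad_y = 2*4*-0.52 = -4.16
  x_4 = 0.1738 - 0.05*2.0856 = 0.0695
  y_4 = -0.52 - 0.05*-4.16 = -0.312
Step 5: grad_x = 2*6*0.0695 = 0.8342, grad_y = 2*4*-0.312 = -2.496
  x_5 = 0.0695 - 0.05*0.8342 = 0.0278
  y_5 = -0.312 - 0.05*-2.496 = -0.1872
f(0.0278, -0.1872) = 6*0.0278^2 + 4*(-0.1872)^2 = 0.1448


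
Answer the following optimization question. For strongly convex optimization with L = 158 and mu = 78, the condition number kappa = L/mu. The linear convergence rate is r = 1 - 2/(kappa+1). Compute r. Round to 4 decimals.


Step 1: Compute the condition number.
kappa = L/mu = 158/78 = 2.0256
Step 2: Compute the convergence rate.
r = 1 - 2/(kappa + 1) = 1 - 2*mu/(L + mu) = (L - mu)/(L + mu) = 80/236 = 0.339


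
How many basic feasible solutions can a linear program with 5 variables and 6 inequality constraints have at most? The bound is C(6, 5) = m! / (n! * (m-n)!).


Each vertex corresponds to some choice of n active constraints out of m, so the number of vertices is at most C(m, n) = m! / (n!(m-n)!).
m = 6, n = 5
Numerator: 6 * 5 * 4 * 3 * 2
Denominator: 5! = 120
C(6, 5) = 6


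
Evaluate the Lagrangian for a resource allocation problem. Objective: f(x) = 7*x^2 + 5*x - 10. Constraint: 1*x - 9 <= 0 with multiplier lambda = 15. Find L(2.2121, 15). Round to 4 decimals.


Step 1: Evaluate f(x).
f(2.2121) = 7*2.2121^2 + 5*2.2121 - 10 = 35.3142
Step 2: Evaluate g(x).
g(2.2121) = 1*2.2121 - 9 = -6.7879
Step 3: Compute Lagrangian.
L = 35.3142 + 15*-6.7879 = -66.5043


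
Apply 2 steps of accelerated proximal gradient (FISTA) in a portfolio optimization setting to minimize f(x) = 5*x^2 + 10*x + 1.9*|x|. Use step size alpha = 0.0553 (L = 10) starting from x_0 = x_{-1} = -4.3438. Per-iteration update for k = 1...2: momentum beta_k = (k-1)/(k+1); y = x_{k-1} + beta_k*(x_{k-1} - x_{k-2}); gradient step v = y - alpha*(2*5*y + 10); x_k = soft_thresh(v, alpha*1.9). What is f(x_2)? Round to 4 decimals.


FISTA on f(x) = 5*x^2 + 10*x + 1.9*|x|
L = 10, alpha = 0.0553
Iteration 1: beta = 0.0, y = -4.3438 + 0.0*(-4.3438 + 4.3438) = -4.3438
  grad(y) = -33.438, v = y - alpha*grad = -2.4947
  prox(v) = soft_thresh(-2.4947, 0.1051) = -2.3896
Iteration 2: beta = 0.3333, y = -2.3896 + 0.3333*(-2.3896 + 4.3438) = -1.7382
  grad(y) = -7.3821, v = y - alpha*grad = -1.33
  prox(v) = soft_thresh(-1.33, 0.1051) = -1.2249
f(x_2) = 5*(-1.2249)^2 + 10*(-1.2249) + 1.9*|-1.2249| = -2.4197


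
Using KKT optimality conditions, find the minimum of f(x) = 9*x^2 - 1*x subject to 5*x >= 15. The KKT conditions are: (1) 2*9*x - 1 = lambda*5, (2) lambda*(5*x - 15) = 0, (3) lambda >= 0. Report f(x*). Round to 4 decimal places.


Step 1: Try lambda = 0 (constraint inactive).
x_unc = 1/(2*9) = 0.0556
Check: 5*0.0556 = 0.278 < 15 -- violated!
Step 2: Constraint must be active: 5*x = 15
x* = 15/5 = 3.0
lambda = (2*9*3.0 - 1)/5 = 10.6
Step 3: Compute optimal value.
f(x*) = 9*3.0^2 - 1*3.0 = 78.0
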